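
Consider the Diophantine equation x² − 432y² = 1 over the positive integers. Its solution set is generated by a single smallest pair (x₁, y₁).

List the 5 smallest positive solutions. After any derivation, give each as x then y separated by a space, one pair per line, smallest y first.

1351 65
3650401 175630
9863382151 474552195
26650854921601 1282239855260
72010600134783751 3464611614360325

√432 → a₀=20, period (1,3,1,1,1,3,1,40); ℓ=8 even so k=7
a_0=20:  p_0=20·1+0=20,  q_0=20·0+1=1
a_1=1:  p_1=1·20+1=21,  q_1=1·1+0=1
…
a_3=1:  p_3=1·83+21=104,  q_3=1·4+1=5
a_4=1:  p_4=1·104+83=187,  q_4=1·5+4=9
a_5=1:  p_5=1·187+104=291,  q_5=1·9+5=14
a_6=3:  p_6=3·291+187=1060,  q_6=3·14+9=51
a_7=1:  p_7=1·1060+291=1351,  q_7=1·51+14=65
(x₁, y₁) = (1351, 65);  1351² − 432·65² = 1 ✓
n=2: (1351,65)∘(1351,65) = (1351·1351+432·65·65, 1351·65+65·1351) = (3650401,175630)
n=3: (3650401,175630)∘(1351,65) = (1351·3650401+432·65·175630, 1351·175630+65·3650401) = (9863382151,474552195)
n=4: (9863382151,474552195)∘(1351,65) = (1351·9863382151+432·65·474552195, 1351·474552195+65·9863382151) = (26650854921601,1282239855260)
n=5: (26650854921601,1282239855260)∘(1351,65) = (1351·26650854921601+432·65·1282239855260, 1351·1282239855260+65·26650854921601) = (72010600134783751,3464611614360325)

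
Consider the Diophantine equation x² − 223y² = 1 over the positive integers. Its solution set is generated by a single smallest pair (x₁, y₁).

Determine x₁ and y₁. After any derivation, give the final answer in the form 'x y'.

√223 → a₀=14, period (1,13,1,28); ℓ=4 even so k=3
a_0=14:  p_0=14·1+0=14,  q_0=14·0+1=1
a_1=1:  p_1=1·14+1=15,  q_1=1·1+0=1
a_2=13:  p_2=13·15+14=209,  q_2=13·1+1=14
a_3=1:  p_3=1·209+15=224,  q_3=1·14+1=15
(x₁, y₁) = (224, 15);  224² − 223·15² = 1 ✓

224 15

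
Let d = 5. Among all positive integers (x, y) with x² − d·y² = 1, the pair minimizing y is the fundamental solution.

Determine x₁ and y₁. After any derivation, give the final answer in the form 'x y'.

9 4

d=5: √d = [2; 4] (ℓ=1, odd), read p_1/q_1
i=0: a=2 ⇒ p=2, q=1
i=1: a=4 ⇒ p=9, q=4
fundamental: x₁=9, y₁=4  (since 81 − 5·16 = 1)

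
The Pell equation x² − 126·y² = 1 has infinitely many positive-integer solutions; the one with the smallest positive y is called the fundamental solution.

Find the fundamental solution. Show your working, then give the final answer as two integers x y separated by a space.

449 40

d=126: √d = [11; 4,2,4,22] (ℓ=4, even), read p_3/q_3
k=0  a_k=11  p_k/q_k = 11/1
k=1  a_k=4  p_k/q_k = 45/4
k=2  a_k=2  p_k/q_k = 101/9
k=3  a_k=4  p_k/q_k = 449/40
fundamental: x₁=449, y₁=40  (since 201601 − 126·1600 = 1)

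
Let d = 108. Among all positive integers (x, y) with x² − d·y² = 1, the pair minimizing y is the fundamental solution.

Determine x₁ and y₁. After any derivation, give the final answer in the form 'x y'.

1351 130

√108 → a₀=10, period (2,1,1,4,1,1,2,20); ℓ=8 even so k=7
a_0=10:  p_0=10·1+0=10,  q_0=10·0+1=1
…
a_4=4:  p_4=4·52+31=239,  q_4=4·5+3=23
…
a_6=1:  p_6=1·291+239=530,  q_6=1·28+23=51
a_7=2:  p_7=2·530+291=1351,  q_7=2·51+28=130
fundamental: x₁=1351, y₁=130  (since 1825201 − 108·16900 = 1)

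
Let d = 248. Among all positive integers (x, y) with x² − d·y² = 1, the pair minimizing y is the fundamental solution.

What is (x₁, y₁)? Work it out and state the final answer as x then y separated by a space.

√248 = [15; 1,2,1,30, …], period ℓ=4 (even) → k=3
a_0=15:  p_0=15·1+0=15,  q_0=15·0+1=1
a_1=1:  p_1=1·15+1=16,  q_1=1·1+0=1
a_2=2:  p_2=2·16+15=47,  q_2=2·1+1=3
a_3=1:  p_3=1·47+16=63,  q_3=1·3+1=4
→ (63, 4).  Check: 63²=3969, 248·4²=3968, difference 1.

63 4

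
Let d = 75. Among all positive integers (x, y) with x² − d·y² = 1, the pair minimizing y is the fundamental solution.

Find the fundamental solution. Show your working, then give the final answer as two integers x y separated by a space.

26 3

d=75: √d = [8; 1,1,1,16] (ℓ=4, even), read p_3/q_3
step 0: (8, 1)  from 8·(1,0) + (0,1)
step 1: (9, 1)  from 1·(8,1) + (1,0)
step 2: (17, 2)  from 1·(9,1) + (8,1)
step 3: (26, 3)  from 1·(17,2) + (9,1)
fundamental: x₁=26, y₁=3  (since 676 − 75·9 = 1)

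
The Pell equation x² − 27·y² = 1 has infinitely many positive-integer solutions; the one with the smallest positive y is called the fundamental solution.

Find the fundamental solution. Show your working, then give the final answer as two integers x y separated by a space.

d=27: √d = [5; 5,10] (ℓ=2, even), read p_1/q_1
i=0: a=5 ⇒ p=5, q=1
i=1: a=5 ⇒ p=26, q=5
(x₁, y₁) = (26, 5);  26² − 27·5² = 1 ✓

26 5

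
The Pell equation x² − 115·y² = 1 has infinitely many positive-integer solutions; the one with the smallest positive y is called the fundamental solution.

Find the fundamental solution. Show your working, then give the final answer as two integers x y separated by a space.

1126 105

[10; 1,2,1,1,1,1,1,2,1,20] for √115; ℓ=10 ⇒ convergent index 9
step 0: (10, 1)  from 10·(1,0) + (0,1)
step 1: (11, 1)  from 1·(10,1) + (1,0)
…
step 4: (75, 7)  from 1·(43,4) + (32,3)
step 5: (118, 11)  from 1·(75,7) + (43,4)
step 6: (193, 18)  from 1·(118,11) + (75,7)
step 7: (311, 29)  from 1·(193,18) + (118,11)
step 8: (815, 76)  from 2·(311,29) + (193,18)
step 9: (1126, 105)  from 1·(815,76) + (311,29)
→ (1126, 105).  Check: 1126²=1267876, 115·105²=1267875, difference 1.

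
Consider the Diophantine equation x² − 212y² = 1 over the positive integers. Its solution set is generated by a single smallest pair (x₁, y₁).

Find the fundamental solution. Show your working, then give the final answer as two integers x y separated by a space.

66249 4550

√212 → a₀=14, period (1,1,3,1,1,…,1,1,28); ℓ=14 even so k=13
k=0  a_k=14  p_k/q_k = 14/1
…
k=4  a_k=1  p_k/q_k = 131/9
…
k=6  a_k=1  p_k/q_k = 364/25
…
k=8  a_k=1  p_k/q_k = 2781/191
k=9  a_k=1  p_k/q_k = 5198/357
…
k=12  a_k=1  p_k/q_k = 37114/2549
k=13  a_k=1  p_k/q_k = 66249/4550
(x₁, y₁) = (66249, 4550);  66249² − 212·4550² = 1 ✓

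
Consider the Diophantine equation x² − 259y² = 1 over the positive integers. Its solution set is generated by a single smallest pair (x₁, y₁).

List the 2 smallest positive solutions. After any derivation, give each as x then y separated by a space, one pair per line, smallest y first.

847225 52644
1435580401249 89202625800

√259 = [16; 10,1,2,3,4,3,2,1,10,32, …], period ℓ=10 (even) → k=9
a_0=16:  p_0=16·1+0=16,  q_0=16·0+1=1
…
a_2=1:  p_2=1·161+16=177,  q_2=1·10+1=11
a_3=2:  p_3=2·177+161=515,  q_3=2·11+10=32
a_4=3:  p_4=3·515+177=1722,  q_4=3·32+11=107
a_5=4:  p_5=4·1722+515=7403,  q_5=4·107+32=460
…
a_7=2:  p_7=2·23931+7403=55265,  q_7=2·1487+460=3434
a_8=1:  p_8=1·55265+23931=79196,  q_8=1·3434+1487=4921
a_9=10:  p_9=10·79196+55265=847225,  q_9=10·4921+3434=52644
(x₁, y₁) = (847225, 52644);  847225² − 259·52644² = 1 ✓
(x_2, y_2) = (847225·847225 + 259·52644·52644, 847225·52644 + 52644·847225) = (1435580401249, 89202625800)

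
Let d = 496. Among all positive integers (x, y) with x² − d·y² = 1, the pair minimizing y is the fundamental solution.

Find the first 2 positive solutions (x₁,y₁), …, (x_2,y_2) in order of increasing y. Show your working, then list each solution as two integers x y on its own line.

d=496: √d = [22; 3,1,2,4,1,…,1,3,44] (ℓ=16, even), read p_15/q_15
a_0=22:  p_0=22·1+0=22,  q_0=22·0+1=1
…
a_2=1:  p_2=1·67+22=89,  q_2=1·3+1=4
…
a_4=4:  p_4=4·245+89=1069,  q_4=4·11+4=48
…
a_6=1:  p_6=1·1314+1069=2383,  q_6=1·59+48=107
a_7=2:  p_7=2·2383+1314=6080,  q_7=2·107+59=273
a_8=2:  p_8=2·6080+2383=14543,  q_8=2·273+107=653
a_9=2:  p_9=2·14543+6080=35166,  q_9=2·653+273=1579
a_10=1:  p_10=1·35166+14543=49709,  q_10=1·1579+653=2232
a_11=1:  p_11=1·49709+35166=84875,  q_11=1·2232+1579=3811
a_12=4:  p_12=4·84875+49709=389209,  q_12=4·3811+2232=17476
a_13=2:  p_13=2·389209+84875=863293,  q_13=2·17476+3811=38763
a_14=1:  p_14=1·863293+389209=1252502,  q_14=1·38763+17476=56239
a_15=3:  p_15=3·1252502+863293=4620799,  q_15=3·56239+38763=207480
fundamental: x₁=4620799, y₁=207480  (since 21351783398401 − 496·43047950400 = 1)
n=2: (4620799,207480)∘(4620799,207480) = (4620799·4620799+496·207480·207480, 4620799·207480+207480·4620799) = (42703566796801,1917446753040)

4620799 207480
42703566796801 1917446753040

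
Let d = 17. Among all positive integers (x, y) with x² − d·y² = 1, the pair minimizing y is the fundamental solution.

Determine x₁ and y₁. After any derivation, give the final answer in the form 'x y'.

33 8

√17 = [4; 8, …], period ℓ=1 (odd) → k=1
i=0: a=4 ⇒ p=4, q=1
i=1: a=8 ⇒ p=33, q=8
(x₁, y₁) = (33, 8);  33² − 17·8² = 1 ✓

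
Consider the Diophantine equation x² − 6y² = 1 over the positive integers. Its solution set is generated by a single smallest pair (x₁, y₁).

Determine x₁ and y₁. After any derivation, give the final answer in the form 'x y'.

5 2

d=6: √d = [2; 2,4] (ℓ=2, even), read p_1/q_1
k=0  a_k=2  p_k/q_k = 2/1
k=1  a_k=2  p_k/q_k = 5/2
→ (5, 2).  Check: 5²=25, 6·2²=24, difference 1.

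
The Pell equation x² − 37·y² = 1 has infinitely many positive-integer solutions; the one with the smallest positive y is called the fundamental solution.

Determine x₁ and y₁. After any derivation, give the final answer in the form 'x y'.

73 12

√37 → a₀=6, period (12); ℓ=1 odd so k=1
step 0: (6, 1)  from 6·(1,0) + (0,1)
step 1: (73, 12)  from 12·(6,1) + (1,0)
(x₁, y₁) = (73, 12);  73² − 37·12² = 1 ✓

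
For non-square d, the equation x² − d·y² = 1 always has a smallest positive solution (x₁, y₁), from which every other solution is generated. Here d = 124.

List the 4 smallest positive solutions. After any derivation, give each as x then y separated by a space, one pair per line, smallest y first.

d=124: √d = [11; 7,2,1,1,1,…,2,7,22] (ℓ=16, even), read p_15/q_15
k=0  a_k=11  p_k/q_k = 11/1
k=1  a_k=7  p_k/q_k = 78/7
…
k=3  a_k=1  p_k/q_k = 245/22
…
k=13  a_k=1  p_k/q_k = 237042/21287
k=14  a_k=2  p_k/q_k = 626251/56239
k=15  a_k=7  p_k/q_k = 4620799/414960
(x₁, y₁) = (4620799, 414960);  4620799² − 124·414960² = 1 ✓
(4620799+414960√124)^2 = 42703566796801 + 3834893506080√124
(4620799+414960√124)^3 = 394649197502177907199 + 35440544156001500880√124
(4620799+414960√124)^4 = 3647189234337689639247667201 + 327527261991011323636100160√124

4620799 414960
42703566796801 3834893506080
394649197502177907199 35440544156001500880
3647189234337689639247667201 327527261991011323636100160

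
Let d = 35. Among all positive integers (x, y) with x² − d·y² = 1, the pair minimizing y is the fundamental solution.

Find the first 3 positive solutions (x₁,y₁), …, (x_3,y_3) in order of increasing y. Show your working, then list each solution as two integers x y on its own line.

d=35: √d = [5; 1,10] (ℓ=2, even), read p_1/q_1
k=0  a_k=5  p_k/q_k = 5/1
k=1  a_k=1  p_k/q_k = 6/1
(x₁, y₁) = (6, 1);  6² − 35·1² = 1 ✓
n=2: (6,1)∘(6,1) = (6·6+35·1·1, 6·1+1·6) = (71,12)
n=3: (71,12)∘(6,1) = (6·71+35·1·12, 6·12+1·71) = (846,143)

6 1
71 12
846 143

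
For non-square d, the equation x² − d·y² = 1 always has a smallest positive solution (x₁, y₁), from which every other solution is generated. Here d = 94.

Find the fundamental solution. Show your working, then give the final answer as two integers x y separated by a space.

2143295 221064

√94 → a₀=9, period (1,2,3,1,1,…,2,1,18); ℓ=16 even so k=15
i=0: a=9 ⇒ p=9, q=1
i=1: a=1 ⇒ p=10, q=1
i=2: a=2 ⇒ p=29, q=3
i=3: a=3 ⇒ p=97, q=10
i=4: a=1 ⇒ p=126, q=13
i=5: a=1 ⇒ p=223, q=23
i=6: a=5 ⇒ p=1241, q=128
…
i=9: a=1 ⇒ p=14417, q=1487
i=10: a=5 ⇒ p=85038, q=8771
i=11: a=1 ⇒ p=99455, q=10258
i=12: a=1 ⇒ p=184493, q=19029
i=13: a=3 ⇒ p=652934, q=67345
i=14: a=2 ⇒ p=1490361, q=153719
i=15: a=1 ⇒ p=2143295, q=221064
fundamental: x₁=2143295, y₁=221064  (since 4593713457025 − 94·48869292096 = 1)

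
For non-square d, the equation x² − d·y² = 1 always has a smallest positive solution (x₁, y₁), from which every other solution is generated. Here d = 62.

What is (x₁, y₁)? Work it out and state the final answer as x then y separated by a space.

63 8

[7; 1,6,1,14] for √62; ℓ=4 ⇒ convergent index 3
a_0=7:  p_0=7·1+0=7,  q_0=7·0+1=1
…
a_2=6:  p_2=6·8+7=55,  q_2=6·1+1=7
a_3=1:  p_3=1·55+8=63,  q_3=1·7+1=8
fundamental: x₁=63, y₁=8  (since 3969 − 62·64 = 1)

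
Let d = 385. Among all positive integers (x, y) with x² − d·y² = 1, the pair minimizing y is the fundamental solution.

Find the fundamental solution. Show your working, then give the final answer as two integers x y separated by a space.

95831 4884

[19; 1,1,1,1,1,…,1,1,38] for √385; ℓ=16 ⇒ convergent index 15
i=0: a=19 ⇒ p=19, q=1
i=1: a=1 ⇒ p=20, q=1
i=2: a=1 ⇒ p=39, q=2
…
i=4: a=1 ⇒ p=98, q=5
i=5: a=1 ⇒ p=157, q=8
i=6: a=3 ⇒ p=569, q=29
i=7: a=1 ⇒ p=726, q=37
i=8: a=2 ⇒ p=2021, q=103
i=9: a=1 ⇒ p=2747, q=140
i=10: a=3 ⇒ p=10262, q=523
i=11: a=1 ⇒ p=13009, q=663
i=12: a=1 ⇒ p=23271, q=1186
i=13: a=1 ⇒ p=36280, q=1849
i=14: a=1 ⇒ p=59551, q=3035
i=15: a=1 ⇒ p=95831, q=4884
→ (95831, 4884).  Check: 95831²=9183580561, 385·4884²=9183580560, difference 1.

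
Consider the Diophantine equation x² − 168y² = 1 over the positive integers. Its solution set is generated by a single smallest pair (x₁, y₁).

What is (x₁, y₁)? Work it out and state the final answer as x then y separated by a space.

13 1

d=168: √d = [12; 1,24] (ℓ=2, even), read p_1/q_1
k=0  a_k=12  p_k/q_k = 12/1
k=1  a_k=1  p_k/q_k = 13/1
fundamental: x₁=13, y₁=1  (since 169 − 168·1 = 1)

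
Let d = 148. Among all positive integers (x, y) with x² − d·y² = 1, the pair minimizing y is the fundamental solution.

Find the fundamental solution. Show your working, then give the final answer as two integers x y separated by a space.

73 6

[12; 6,24] for √148; ℓ=2 ⇒ convergent index 1
i=0: a=12 ⇒ p=12, q=1
i=1: a=6 ⇒ p=73, q=6
(x₁, y₁) = (73, 6);  73² − 148·6² = 1 ✓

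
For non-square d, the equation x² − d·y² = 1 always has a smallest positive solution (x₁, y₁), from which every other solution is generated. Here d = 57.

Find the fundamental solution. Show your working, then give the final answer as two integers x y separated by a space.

d=57: √d = [7; 1,1,4,1,1,14] (ℓ=6, even), read p_5/q_5
step 0: (7, 1)  from 7·(1,0) + (0,1)
step 1: (8, 1)  from 1·(7,1) + (1,0)
step 2: (15, 2)  from 1·(8,1) + (7,1)
step 3: (68, 9)  from 4·(15,2) + (8,1)
step 4: (83, 11)  from 1·(68,9) + (15,2)
step 5: (151, 20)  from 1·(83,11) + (68,9)
fundamental: x₁=151, y₁=20  (since 22801 − 57·400 = 1)

151 20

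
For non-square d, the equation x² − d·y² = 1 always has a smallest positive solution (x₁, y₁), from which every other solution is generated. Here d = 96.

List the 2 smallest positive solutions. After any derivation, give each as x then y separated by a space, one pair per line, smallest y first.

√96 = [9; 1,3,1,18, …], period ℓ=4 (even) → k=3
a_0=9:  p_0=9·1+0=9,  q_0=9·0+1=1
a_1=1:  p_1=1·9+1=10,  q_1=1·1+0=1
a_2=3:  p_2=3·10+9=39,  q_2=3·1+1=4
a_3=1:  p_3=1·39+10=49,  q_3=1·4+1=5
fundamental: x₁=49, y₁=5  (since 2401 − 96·25 = 1)
k=2:  x_2 = 49·49+96·5·5 = 4801,  y_2 = 49·5+5·49 = 490

49 5
4801 490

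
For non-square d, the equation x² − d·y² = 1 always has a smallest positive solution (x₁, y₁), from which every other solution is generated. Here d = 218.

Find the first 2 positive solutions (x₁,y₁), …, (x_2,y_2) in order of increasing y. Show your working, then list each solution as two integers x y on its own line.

126003 8534
31753512017 2150619204

d=218: √d = [14; 1,3,3,1,28] (ℓ=5, odd), read p_9/q_9
k=0  a_k=14  p_k/q_k = 14/1
k=1  a_k=1  p_k/q_k = 15/1
k=2  a_k=3  p_k/q_k = 59/4
…
k=6  a_k=1  p_k/q_k = 7471/506
…
k=8  a_k=3  p_k/q_k = 96370/6527
k=9  a_k=1  p_k/q_k = 126003/8534
(x₁, y₁) = (126003, 8534);  126003² − 218·8534² = 1 ✓
(126003+8534√218)^2 = 31753512017 + 2150619204√218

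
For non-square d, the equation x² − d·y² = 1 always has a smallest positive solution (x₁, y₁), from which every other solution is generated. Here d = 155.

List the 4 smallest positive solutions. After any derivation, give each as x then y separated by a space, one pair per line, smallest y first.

249 20
124001 9960
61752249 4960060
30752496001 2470099920

√155 = [12; 2,4,2,24, …], period ℓ=4 (even) → k=3
a_0=12:  p_0=12·1+0=12,  q_0=12·0+1=1
…
a_2=4:  p_2=4·25+12=112,  q_2=4·2+1=9
a_3=2:  p_3=2·112+25=249,  q_3=2·9+2=20
fundamental: x₁=249, y₁=20  (since 62001 − 155·400 = 1)
(249+20√155)^2 = 124001 + 9960√155
(249+20√155)^3 = 61752249 + 4960060√155
(249+20√155)^4 = 30752496001 + 2470099920√155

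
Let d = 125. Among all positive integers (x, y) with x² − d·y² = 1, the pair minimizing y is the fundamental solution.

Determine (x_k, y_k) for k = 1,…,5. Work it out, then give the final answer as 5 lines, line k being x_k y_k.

√125 → a₀=11, period (5,1,1,5,22); ℓ=5 odd so k=9
a_0=11:  p_0=11·1+0=11,  q_0=11·0+1=1
a_1=5:  p_1=5·11+1=56,  q_1=5·1+0=5
a_2=1:  p_2=1·56+11=67,  q_2=1·5+1=6
a_3=1:  p_3=1·67+56=123,  q_3=1·6+5=11
a_4=5:  p_4=5·123+67=682,  q_4=5·11+6=61
a_5=22:  p_5=22·682+123=15127,  q_5=22·61+11=1353
…
a_7=1:  p_7=1·76317+15127=91444,  q_7=1·6826+1353=8179
a_8=1:  p_8=1·91444+76317=167761,  q_8=1·8179+6826=15005
a_9=5:  p_9=5·167761+91444=930249,  q_9=5·15005+8179=83204
fundamental: x₁=930249, y₁=83204  (since 865363202001 − 125·6922905616 = 1)
n=2: (930249,83204)∘(930249,83204) = (930249·930249+125·83204·83204, 930249·83204+83204·930249) = (1730726404001,154800875592)
n=3: (1730726404001,154800875592)∘(930249,83204) = (930249·1730726404001+125·83204·154800875592, 930249·154800875592+83204·1730726404001) = (3220013013190122249,288006719437081612)
n=4: (3220013013190122249,288006719437081612)∘(930249,83204) = (930249·3220013013190122249+125·83204·288006719437081612, 930249·288006719437081612+83204·3220013013190122249) = (5990827771012465337616001,535835925499096664087184)
n=5: (5990827771012465337616001,535835925499096664087184)∘(930249,83204) = (930249·5990827771012465337616001+125·83204·535835925499096664087184, 930249·535835925499096664087184+83204·5990827771012465337616001) = (11145923086309929722690704506249,996921667718930338621440576020)

930249 83204
1730726404001 154800875592
3220013013190122249 288006719437081612
5990827771012465337616001 535835925499096664087184
11145923086309929722690704506249 996921667718930338621440576020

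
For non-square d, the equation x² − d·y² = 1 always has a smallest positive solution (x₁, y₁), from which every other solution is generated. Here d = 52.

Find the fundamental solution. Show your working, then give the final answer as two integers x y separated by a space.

649 90

[7; 4,1,2,1,4,14] for √52; ℓ=6 ⇒ convergent index 5
step 0: (7, 1)  from 7·(1,0) + (0,1)
step 1: (29, 4)  from 4·(7,1) + (1,0)
step 2: (36, 5)  from 1·(29,4) + (7,1)
step 3: (101, 14)  from 2·(36,5) + (29,4)
step 4: (137, 19)  from 1·(101,14) + (36,5)
step 5: (649, 90)  from 4·(137,19) + (101,14)
→ (649, 90).  Check: 649²=421201, 52·90²=421200, difference 1.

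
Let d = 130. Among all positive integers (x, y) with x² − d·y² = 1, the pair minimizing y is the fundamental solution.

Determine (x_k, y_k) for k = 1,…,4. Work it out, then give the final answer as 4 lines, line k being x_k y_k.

d=130: √d = [11; 2,2,22] (ℓ=3, odd), read p_5/q_5
i=0: a=11 ⇒ p=11, q=1
i=1: a=2 ⇒ p=23, q=2
…
i=4: a=2 ⇒ p=2611, q=229
i=5: a=2 ⇒ p=6499, q=570
→ (6499, 570).  Check: 6499²=42237001, 130·570²=42237000, difference 1.
(x_2, y_2) = (6499·6499 + 130·570·570, 6499·570 + 570·6499) = (84474001, 7408860)
(x_3, y_3) = (6499·84474001 + 130·570·7408860, 6499·7408860 + 570·84474001) = (1097993058499, 96300361710)
(x_4, y_4) = (6499·1097993058499 + 130·570·96300361710, 6499·96300361710 + 570·1097993058499) = (14271713689896001, 1251712094097720)

6499 570
84474001 7408860
1097993058499 96300361710
14271713689896001 1251712094097720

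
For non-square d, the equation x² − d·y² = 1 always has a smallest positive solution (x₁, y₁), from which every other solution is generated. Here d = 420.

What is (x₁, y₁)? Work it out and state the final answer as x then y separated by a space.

d=420: √d = [20; 2,40] (ℓ=2, even), read p_1/q_1
i=0: a=20 ⇒ p=20, q=1
i=1: a=2 ⇒ p=41, q=2
(x₁, y₁) = (41, 2);  41² − 420·2² = 1 ✓

41 2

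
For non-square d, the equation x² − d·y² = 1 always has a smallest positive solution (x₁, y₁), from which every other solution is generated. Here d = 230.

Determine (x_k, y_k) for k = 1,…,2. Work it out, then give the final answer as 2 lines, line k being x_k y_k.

√230 = [15; 6,30, …], period ℓ=2 (even) → k=1
step 0: (15, 1)  from 15·(1,0) + (0,1)
step 1: (91, 6)  from 6·(15,1) + (1,0)
→ (91, 6).  Check: 91²=8281, 230·6²=8280, difference 1.
k=2:  x_2 = 91·91+230·6·6 = 16561,  y_2 = 91·6+6·91 = 1092

91 6
16561 1092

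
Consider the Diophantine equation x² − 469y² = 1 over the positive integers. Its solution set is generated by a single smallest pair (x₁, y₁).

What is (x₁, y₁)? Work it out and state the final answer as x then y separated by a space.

137215 6336

d=469: √d = [21; 1,1,1,10,6,10,1,1,1,42] (ℓ=10, even), read p_9/q_9
k=0  a_k=21  p_k/q_k = 21/1
…
k=2  a_k=1  p_k/q_k = 43/2
…
k=4  a_k=10  p_k/q_k = 693/32
…
k=8  a_k=1  p_k/q_k = 90069/4159
k=9  a_k=1  p_k/q_k = 137215/6336
(x₁, y₁) = (137215, 6336);  137215² − 469·6336² = 1 ✓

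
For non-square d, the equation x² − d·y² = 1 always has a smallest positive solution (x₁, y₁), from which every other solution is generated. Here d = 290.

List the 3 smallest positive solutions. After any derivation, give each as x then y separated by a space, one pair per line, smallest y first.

√290 → a₀=17, period (34); ℓ=1 odd so k=1
k=0  a_k=17  p_k/q_k = 17/1
k=1  a_k=34  p_k/q_k = 579/34
fundamental: x₁=579, y₁=34  (since 335241 − 290·1156 = 1)
k=2:  x_2 = 579·579+290·34·34 = 670481,  y_2 = 579·34+34·579 = 39372
k=3:  x_3 = 579·670481+290·34·39372 = 776416419,  y_3 = 579·39372+34·670481 = 45592742

579 34
670481 39372
776416419 45592742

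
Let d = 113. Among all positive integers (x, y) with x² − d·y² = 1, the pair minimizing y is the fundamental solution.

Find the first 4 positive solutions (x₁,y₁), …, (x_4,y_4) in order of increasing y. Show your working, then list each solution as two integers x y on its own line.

1204353 113296
2900932297217 272896754976
6987493029899166849 657328051091107760
16830816386073401651890177 1583310020631184911403584

√113 = [10; 1,1,1,2,2,1,1,1,20, …], period ℓ=9 (odd) → k=17
a_0=10:  p_0=10·1+0=10,  q_0=10·0+1=1
a_1=1:  p_1=1·10+1=11,  q_1=1·1+0=1
…
a_4=2:  p_4=2·32+21=85,  q_4=2·3+2=8
a_5=2:  p_5=2·85+32=202,  q_5=2·8+3=19
…
a_8=1:  p_8=1·489+287=776,  q_8=1·46+27=73
a_9=20:  p_9=20·776+489=16009,  q_9=20·73+46=1506
a_10=1:  p_10=1·16009+776=16785,  q_10=1·1506+73=1579
a_11=1:  p_11=1·16785+16009=32794,  q_11=1·1579+1506=3085
a_12=1:  p_12=1·32794+16785=49579,  q_12=1·3085+1579=4664
…
a_14=2:  p_14=2·131952+49579=313483,  q_14=2·12413+4664=29490
a_15=1:  p_15=1·313483+131952=445435,  q_15=1·29490+12413=41903
a_16=1:  p_16=1·445435+313483=758918,  q_16=1·41903+29490=71393
a_17=1:  p_17=1·758918+445435=1204353,  q_17=1·71393+41903=113296
→ (1204353, 113296).  Check: 1204353²=1450466148609, 113·113296²=1450466148608, difference 1.
n=2: (1204353,113296)∘(1204353,113296) = (1204353·1204353+113·113296·113296, 1204353·113296+113296·1204353) = (2900932297217,272896754976)
n=3: (2900932297217,272896754976)∘(1204353,113296) = (1204353·2900932297217+113·113296·272896754976, 1204353·272896754976+113296·2900932297217) = (6987493029899166849,657328051091107760)
n=4: (6987493029899166849,657328051091107760)∘(1204353,113296) = (1204353·6987493029899166849+113·113296·657328051091107760, 1204353·657328051091107760+113296·6987493029899166849) = (16830816386073401651890177,1583310020631184911403584)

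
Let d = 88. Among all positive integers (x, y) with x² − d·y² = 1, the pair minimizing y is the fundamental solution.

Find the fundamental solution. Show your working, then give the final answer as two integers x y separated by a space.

197 21

[9; 2,1,1,1,2,18] for √88; ℓ=6 ⇒ convergent index 5
i=0: a=9 ⇒ p=9, q=1
…
i=3: a=1 ⇒ p=47, q=5
i=4: a=1 ⇒ p=75, q=8
i=5: a=2 ⇒ p=197, q=21
fundamental: x₁=197, y₁=21  (since 38809 − 88·441 = 1)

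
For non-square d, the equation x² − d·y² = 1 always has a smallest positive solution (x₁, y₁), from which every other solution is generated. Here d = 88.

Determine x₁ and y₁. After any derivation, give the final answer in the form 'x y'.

197 21

[9; 2,1,1,1,2,18] for √88; ℓ=6 ⇒ convergent index 5
k=0  a_k=9  p_k/q_k = 9/1
k=1  a_k=2  p_k/q_k = 19/2
…
k=4  a_k=1  p_k/q_k = 75/8
k=5  a_k=2  p_k/q_k = 197/21
fundamental: x₁=197, y₁=21  (since 38809 − 88·441 = 1)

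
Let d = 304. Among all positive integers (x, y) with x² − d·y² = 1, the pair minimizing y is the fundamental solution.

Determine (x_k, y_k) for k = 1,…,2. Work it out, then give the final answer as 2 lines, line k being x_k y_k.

[17; 2,3,2,1,1,1,1,1,2,3,2,34] for √304; ℓ=12 ⇒ convergent index 11
step 0: (17, 1)  from 17·(1,0) + (0,1)
step 1: (35, 2)  from 2·(17,1) + (1,0)
step 2: (122, 7)  from 3·(35,2) + (17,1)
…
step 4: (401, 23)  from 1·(279,16) + (122,7)
…
step 6: (1081, 62)  from 1·(680,39) + (401,23)
…
step 9: (7445, 427)  from 2·(2842,163) + (1761,101)
step 10: (25177, 1444)  from 3·(7445,427) + (2842,163)
step 11: (57799, 3315)  from 2·(25177,1444) + (7445,427)
fundamental: x₁=57799, y₁=3315  (since 3340724401 − 304·10989225 = 1)
n=2: (57799,3315)∘(57799,3315) = (57799·57799+304·3315·3315, 57799·3315+3315·57799) = (6681448801,383207370)

57799 3315
6681448801 383207370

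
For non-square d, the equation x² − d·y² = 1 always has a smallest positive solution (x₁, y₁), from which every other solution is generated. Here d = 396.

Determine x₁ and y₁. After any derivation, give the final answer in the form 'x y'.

199 10

√396 → a₀=19, period (1,8,1,38); ℓ=4 even so k=3
k=0  a_k=19  p_k/q_k = 19/1
k=1  a_k=1  p_k/q_k = 20/1
k=2  a_k=8  p_k/q_k = 179/9
k=3  a_k=1  p_k/q_k = 199/10
→ (199, 10).  Check: 199²=39601, 396·10²=39600, difference 1.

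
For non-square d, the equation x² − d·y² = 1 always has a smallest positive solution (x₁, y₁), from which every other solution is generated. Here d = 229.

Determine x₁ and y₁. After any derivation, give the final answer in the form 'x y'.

5848201 386460

d=229: √d = [15; 7,1,1,7,30] (ℓ=5, odd), read p_9/q_9
a_0=15:  p_0=15·1+0=15,  q_0=15·0+1=1
a_1=7:  p_1=7·15+1=106,  q_1=7·1+0=7
a_2=1:  p_2=1·106+15=121,  q_2=1·7+1=8
a_3=1:  p_3=1·121+106=227,  q_3=1·8+7=15
a_4=7:  p_4=7·227+121=1710,  q_4=7·15+8=113
…
a_6=7:  p_6=7·51527+1710=362399,  q_6=7·3405+113=23948
a_7=1:  p_7=1·362399+51527=413926,  q_7=1·23948+3405=27353
a_8=1:  p_8=1·413926+362399=776325,  q_8=1·27353+23948=51301
a_9=7:  p_9=7·776325+413926=5848201,  q_9=7·51301+27353=386460
(x₁, y₁) = (5848201, 386460);  5848201² − 229·386460² = 1 ✓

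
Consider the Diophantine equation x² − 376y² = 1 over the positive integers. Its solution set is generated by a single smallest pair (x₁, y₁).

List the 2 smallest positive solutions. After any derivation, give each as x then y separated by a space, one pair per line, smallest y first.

√376 = [19; 2,1,1,3,1,…,1,2,38, …], period ℓ=16 (even) → k=15
i=0: a=19 ⇒ p=19, q=1
i=1: a=2 ⇒ p=39, q=2
…
i=3: a=1 ⇒ p=97, q=5
i=4: a=3 ⇒ p=349, q=18
i=5: a=1 ⇒ p=446, q=23
…
i=7: a=2 ⇒ p=2928, q=151
…
i=9: a=2 ⇒ p=28834, q=1487
i=10: a=2 ⇒ p=70621, q=3642
i=11: a=1 ⇒ p=99455, q=5129
i=12: a=3 ⇒ p=368986, q=19029
i=13: a=1 ⇒ p=468441, q=24158
i=14: a=1 ⇒ p=837427, q=43187
i=15: a=2 ⇒ p=2143295, q=110532
(x₁, y₁) = (2143295, 110532);  2143295² − 376·110532² = 1 ✓
k=2:  x_2 = 2143295·2143295+376·110532·110532 = 9187426914049,  y_2 = 2143295·110532+110532·2143295 = 473805365880

2143295 110532
9187426914049 473805365880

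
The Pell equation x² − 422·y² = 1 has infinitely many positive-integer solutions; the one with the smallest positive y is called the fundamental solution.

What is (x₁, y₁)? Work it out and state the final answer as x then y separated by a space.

√422 → a₀=20, period (1,1,5,2,1,…,1,1,40); ℓ=14 even so k=13
i=0: a=20 ⇒ p=20, q=1
i=1: a=1 ⇒ p=21, q=1
i=2: a=1 ⇒ p=41, q=2
i=3: a=5 ⇒ p=226, q=11
i=4: a=2 ⇒ p=493, q=24
i=5: a=1 ⇒ p=719, q=35
i=6: a=3 ⇒ p=2650, q=129
i=7: a=20 ⇒ p=53719, q=2615
i=8: a=3 ⇒ p=163807, q=7974
…
i=10: a=2 ⇒ p=598859, q=29152
i=11: a=5 ⇒ p=3211821, q=156349
i=12: a=1 ⇒ p=3810680, q=185501
i=13: a=1 ⇒ p=7022501, q=341850
fundamental: x₁=7022501, y₁=341850  (since 49315520295001 − 422·116861422500 = 1)

7022501 341850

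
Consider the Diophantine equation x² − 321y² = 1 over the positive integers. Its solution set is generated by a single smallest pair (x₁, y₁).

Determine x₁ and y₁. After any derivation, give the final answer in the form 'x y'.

√321 → a₀=17, period (1,10,1,34); ℓ=4 even so k=3
k=0  a_k=17  p_k/q_k = 17/1
k=1  a_k=1  p_k/q_k = 18/1
k=2  a_k=10  p_k/q_k = 197/11
k=3  a_k=1  p_k/q_k = 215/12
(x₁, y₁) = (215, 12);  215² − 321·12² = 1 ✓

215 12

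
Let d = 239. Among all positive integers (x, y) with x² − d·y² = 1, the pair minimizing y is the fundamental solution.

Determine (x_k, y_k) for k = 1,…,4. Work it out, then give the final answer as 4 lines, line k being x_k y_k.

6195120 400729
76759023628799 4965128484960
951062724926484326640 61519133559490389671
11783895416893046404284364801 762236829394135240588726080

[15; 2,5,1,2,4,15,4,2,1,5,2,30] for √239; ℓ=12 ⇒ convergent index 11
k=0  a_k=15  p_k/q_k = 15/1
…
k=2  a_k=5  p_k/q_k = 170/11
k=3  a_k=1  p_k/q_k = 201/13
…
k=5  a_k=4  p_k/q_k = 2489/161
…
k=8  a_k=2  p_k/q_k = 346141/22390
…
k=10  a_k=5  p_k/q_k = 2847431/184185
k=11  a_k=2  p_k/q_k = 6195120/400729
fundamental: x₁=6195120, y₁=400729  (since 38379511814400 − 239·160583731441 = 1)
k=2:  x_2 = 6195120·6195120+239·400729·400729 = 76759023628799,  y_2 = 6195120·400729+400729·6195120 = 4965128484960
k=3:  x_3 = 6195120·76759023628799+239·400729·4965128484960 = 951062724926484326640,  y_3 = 6195120·4965128484960+400729·76759023628799 = 61519133559490389671
k=4:  x_4 = 6195120·951062724926484326640+239·400729·61519133559490389671 = 11783895416893046404284364801,  y_4 = 6195120·61519133559490389671+400729·951062724926484326640 = 762236829394135240588726080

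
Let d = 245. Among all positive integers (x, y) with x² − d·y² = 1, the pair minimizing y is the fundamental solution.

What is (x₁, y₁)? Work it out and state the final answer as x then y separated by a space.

51841 3312

√245 → a₀=15, period (1,1,1,7,6,7,1,1,1,30); ℓ=10 even so k=9
a_0=15:  p_0=15·1+0=15,  q_0=15·0+1=1
…
a_2=1:  p_2=1·16+15=31,  q_2=1·1+1=2
a_3=1:  p_3=1·31+16=47,  q_3=1·2+1=3
a_4=7:  p_4=7·47+31=360,  q_4=7·3+2=23
a_5=6:  p_5=6·360+47=2207,  q_5=6·23+3=141
a_6=7:  p_6=7·2207+360=15809,  q_6=7·141+23=1010
a_7=1:  p_7=1·15809+2207=18016,  q_7=1·1010+141=1151
a_8=1:  p_8=1·18016+15809=33825,  q_8=1·1151+1010=2161
a_9=1:  p_9=1·33825+18016=51841,  q_9=1·2161+1151=3312
fundamental: x₁=51841, y₁=3312  (since 2687489281 − 245·10969344 = 1)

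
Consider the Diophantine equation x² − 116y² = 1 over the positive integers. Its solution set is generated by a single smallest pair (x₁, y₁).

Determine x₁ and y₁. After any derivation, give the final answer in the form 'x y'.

9801 910

√116 → a₀=10, period (1,3,2,1,4,1,2,3,1,20); ℓ=10 even so k=9
k=0  a_k=10  p_k/q_k = 10/1
…
k=3  a_k=2  p_k/q_k = 97/9
…
k=7  a_k=2  p_k/q_k = 2251/209
k=8  a_k=3  p_k/q_k = 7550/701
k=9  a_k=1  p_k/q_k = 9801/910
(x₁, y₁) = (9801, 910);  9801² − 116·910² = 1 ✓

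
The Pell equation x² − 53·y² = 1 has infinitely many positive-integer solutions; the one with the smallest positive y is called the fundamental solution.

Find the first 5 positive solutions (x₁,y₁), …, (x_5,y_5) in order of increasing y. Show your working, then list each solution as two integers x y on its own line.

66249 9100
8777860001 1205731800
1163048894346249 159757052027300
154101652394311440001 21167489878307463600
20418160737778428282906249 2804650073736225260045500

√53 → a₀=7, period (3,1,1,3,14); ℓ=5 odd so k=9
step 0: (7, 1)  from 7·(1,0) + (0,1)
…
step 2: (29, 4)  from 1·(22,3) + (7,1)
step 3: (51, 7)  from 1·(29,4) + (22,3)
…
step 5: (2599, 357)  from 14·(182,25) + (51,7)
…
step 8: (18557, 2549)  from 1·(10578,1453) + (7979,1096)
step 9: (66249, 9100)  from 3·(18557,2549) + (10578,1453)
(x₁, y₁) = (66249, 9100);  66249² − 53·9100² = 1 ✓
(66249+9100√53)^2 = 8777860001 + 1205731800√53
(66249+9100√53)^3 = 1163048894346249 + 159757052027300√53
(66249+9100√53)^4 = 154101652394311440001 + 21167489878307463600√53
(66249+9100√53)^5 = 20418160737778428282906249 + 2804650073736225260045500√53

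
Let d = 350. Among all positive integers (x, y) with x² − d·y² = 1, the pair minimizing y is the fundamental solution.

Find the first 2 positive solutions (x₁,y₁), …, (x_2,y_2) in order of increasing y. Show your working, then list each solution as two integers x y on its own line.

449 24
403201 21552

√350 = [18; 1,2,2,2,1,36, …], period ℓ=6 (even) → k=5
step 0: (18, 1)  from 18·(1,0) + (0,1)
step 1: (19, 1)  from 1·(18,1) + (1,0)
step 2: (56, 3)  from 2·(19,1) + (18,1)
…
step 4: (318, 17)  from 2·(131,7) + (56,3)
step 5: (449, 24)  from 1·(318,17) + (131,7)
(x₁, y₁) = (449, 24);  449² − 350·24² = 1 ✓
(x_2, y_2) = (449·449 + 350·24·24, 449·24 + 24·449) = (403201, 21552)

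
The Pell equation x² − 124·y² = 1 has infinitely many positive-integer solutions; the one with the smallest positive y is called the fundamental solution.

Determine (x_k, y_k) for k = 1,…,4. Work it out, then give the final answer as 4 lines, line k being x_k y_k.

[11; 7,2,1,1,1,…,2,7,22] for √124; ℓ=16 ⇒ convergent index 15
i=0: a=11 ⇒ p=11, q=1
i=1: a=7 ⇒ p=78, q=7
i=2: a=2 ⇒ p=167, q=15
i=3: a=1 ⇒ p=245, q=22
…
i=5: a=1 ⇒ p=657, q=59
…
i=10: a=3 ⇒ p=67292, q=6043
i=11: a=1 ⇒ p=84875, q=7622
i=12: a=1 ⇒ p=152167, q=13665
i=13: a=1 ⇒ p=237042, q=21287
i=14: a=2 ⇒ p=626251, q=56239
i=15: a=7 ⇒ p=4620799, q=414960
(x₁, y₁) = (4620799, 414960);  4620799² − 124·414960² = 1 ✓
(4620799+414960√124)^2 = 42703566796801 + 3834893506080√124
(4620799+414960√124)^3 = 394649197502177907199 + 35440544156001500880√124
(4620799+414960√124)^4 = 3647189234337689639247667201 + 327527261991011323636100160√124

4620799 414960
42703566796801 3834893506080
394649197502177907199 35440544156001500880
3647189234337689639247667201 327527261991011323636100160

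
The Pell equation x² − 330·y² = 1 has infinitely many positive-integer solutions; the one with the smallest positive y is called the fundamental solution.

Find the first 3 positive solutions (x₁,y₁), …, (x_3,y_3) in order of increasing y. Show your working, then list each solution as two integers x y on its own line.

109 6
23761 1308
5179789 285138

d=330: √d = [18; 6,36] (ℓ=2, even), read p_1/q_1
a_0=18:  p_0=18·1+0=18,  q_0=18·0+1=1
a_1=6:  p_1=6·18+1=109,  q_1=6·1+0=6
→ (109, 6).  Check: 109²=11881, 330·6²=11880, difference 1.
(109+6√330)^2 = 23761 + 1308√330
(109+6√330)^3 = 5179789 + 285138√330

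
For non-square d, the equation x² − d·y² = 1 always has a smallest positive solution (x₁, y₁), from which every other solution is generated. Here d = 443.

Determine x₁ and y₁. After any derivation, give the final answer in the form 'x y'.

442 21

√443 → a₀=21, period (21,42); ℓ=2 even so k=1
i=0: a=21 ⇒ p=21, q=1
i=1: a=21 ⇒ p=442, q=21
→ (442, 21).  Check: 442²=195364, 443·21²=195363, difference 1.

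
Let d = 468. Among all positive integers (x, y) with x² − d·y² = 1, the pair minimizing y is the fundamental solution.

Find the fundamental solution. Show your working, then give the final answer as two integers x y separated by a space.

[21; 1,1,1,2,1,1,1,42] for √468; ℓ=8 ⇒ convergent index 7
k=0  a_k=21  p_k/q_k = 21/1
…
k=2  a_k=1  p_k/q_k = 43/2
…
k=4  a_k=2  p_k/q_k = 173/8
k=5  a_k=1  p_k/q_k = 238/11
k=6  a_k=1  p_k/q_k = 411/19
k=7  a_k=1  p_k/q_k = 649/30
(x₁, y₁) = (649, 30);  649² − 468·30² = 1 ✓

649 30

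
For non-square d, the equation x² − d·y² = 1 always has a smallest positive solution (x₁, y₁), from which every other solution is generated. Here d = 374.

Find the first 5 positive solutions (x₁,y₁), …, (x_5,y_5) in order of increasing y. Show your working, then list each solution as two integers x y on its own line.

√374 = [19; 2,1,18,1,2,38, …], period ℓ=6 (even) → k=5
k=0  a_k=19  p_k/q_k = 19/1
…
k=2  a_k=1  p_k/q_k = 58/3
…
k=4  a_k=1  p_k/q_k = 1141/59
k=5  a_k=2  p_k/q_k = 3365/174
→ (3365, 174).  Check: 3365²=11323225, 374·174²=11323224, difference 1.
(x_2, y_2) = (3365·3365 + 374·174·174, 3365·174 + 174·3365) = (22646449, 1171020)
(x_3, y_3) = (3365·22646449 + 374·174·1171020, 3365·1171020 + 174·22646449) = (152410598405, 7880964426)
(x_4, y_4) = (3365·152410598405 + 374·174·7880964426, 3365·7880964426 + 174·152410598405) = (1025723304619201, 53038889415960)
(x_5, y_5) = (3365·1025723304619201 + 374·174·53038889415960, 3365·53038889415960 + 174·1025723304619201) = (6903117687676624325, 356951717888446374)

3365 174
22646449 1171020
152410598405 7880964426
1025723304619201 53038889415960
6903117687676624325 356951717888446374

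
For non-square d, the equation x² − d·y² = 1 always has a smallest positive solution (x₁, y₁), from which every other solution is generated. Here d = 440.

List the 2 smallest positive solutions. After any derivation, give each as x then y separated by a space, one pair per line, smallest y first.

d=440: √d = [20; 1,40] (ℓ=2, even), read p_1/q_1
a_0=20:  p_0=20·1+0=20,  q_0=20·0+1=1
a_1=1:  p_1=1·20+1=21,  q_1=1·1+0=1
fundamental: x₁=21, y₁=1  (since 441 − 440·1 = 1)
n=2: (21,1)∘(21,1) = (21·21+440·1·1, 21·1+1·21) = (881,42)

21 1
881 42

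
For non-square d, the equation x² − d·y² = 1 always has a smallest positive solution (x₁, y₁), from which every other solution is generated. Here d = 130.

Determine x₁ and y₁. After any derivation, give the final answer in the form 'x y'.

6499 570

[11; 2,2,22] for √130; ℓ=3 ⇒ convergent index 5
a_0=11:  p_0=11·1+0=11,  q_0=11·0+1=1
a_1=2:  p_1=2·11+1=23,  q_1=2·1+0=2
a_2=2:  p_2=2·23+11=57,  q_2=2·2+1=5
…
a_4=2:  p_4=2·1277+57=2611,  q_4=2·112+5=229
a_5=2:  p_5=2·2611+1277=6499,  q_5=2·229+112=570
(x₁, y₁) = (6499, 570);  6499² − 130·570² = 1 ✓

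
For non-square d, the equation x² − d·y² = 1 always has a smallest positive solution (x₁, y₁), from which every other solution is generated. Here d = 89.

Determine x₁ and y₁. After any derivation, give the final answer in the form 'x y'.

d=89: √d = [9; 2,3,3,2,18] (ℓ=5, odd), read p_9/q_9
k=0  a_k=9  p_k/q_k = 9/1
k=1  a_k=2  p_k/q_k = 19/2
…
k=8  a_k=3  p_k/q_k = 216991/23001
k=9  a_k=2  p_k/q_k = 500001/53000
→ (500001, 53000).  Check: 500001²=250001000001, 89·53000²=250001000000, difference 1.

500001 53000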